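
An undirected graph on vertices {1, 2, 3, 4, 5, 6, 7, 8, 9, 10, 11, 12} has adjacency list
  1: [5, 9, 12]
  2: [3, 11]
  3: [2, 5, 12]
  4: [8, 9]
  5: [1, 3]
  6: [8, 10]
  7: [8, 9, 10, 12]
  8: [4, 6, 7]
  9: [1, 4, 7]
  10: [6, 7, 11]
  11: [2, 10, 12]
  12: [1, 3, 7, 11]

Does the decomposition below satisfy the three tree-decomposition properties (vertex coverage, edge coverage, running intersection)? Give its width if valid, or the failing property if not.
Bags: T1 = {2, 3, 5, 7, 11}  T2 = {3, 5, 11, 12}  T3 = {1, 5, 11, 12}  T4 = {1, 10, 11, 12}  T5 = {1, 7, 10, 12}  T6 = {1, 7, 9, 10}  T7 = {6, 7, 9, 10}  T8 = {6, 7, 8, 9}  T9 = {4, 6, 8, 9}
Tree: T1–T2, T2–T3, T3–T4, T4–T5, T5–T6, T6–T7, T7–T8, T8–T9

No — bags containing vertex 7 are not connected in the tree.

A tree decomposition must satisfy three properties: every vertex lies in some bag; for every edge, both endpoints lie together in some bag; and for every vertex, the bags containing it form a connected subtree. Here bags containing vertex 7 are not connected in the tree, so the decomposition is invalid.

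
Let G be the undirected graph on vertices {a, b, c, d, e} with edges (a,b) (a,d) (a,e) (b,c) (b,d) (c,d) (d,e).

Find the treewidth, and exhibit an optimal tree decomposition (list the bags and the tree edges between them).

Every bag has size at most 3, so the width is 3 − 1 = 2 and tw(G) ≤ 2. Conversely, {b, c, d} is a clique of size 3, and the vertices of any clique must share a bag in every tree decomposition; so some bag has ≥ 3 vertices and tw(G) ≥ 2. Combining the bounds, tw(G) = 2.

Treewidth 2.
Bags: B1 = {a, b, d}  B2 = {b, c, d}  B3 = {a, d, e}
Tree: B1–B2, B1–B3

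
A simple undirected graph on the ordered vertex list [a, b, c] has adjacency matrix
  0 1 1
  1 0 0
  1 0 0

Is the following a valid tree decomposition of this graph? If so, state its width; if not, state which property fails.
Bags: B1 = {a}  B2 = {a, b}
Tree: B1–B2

A tree decomposition must satisfy three properties: every vertex lies in some bag; for every edge, both endpoints lie together in some bag; and for every vertex, the bags containing it form a connected subtree. Here vertex c appears in no bag, so the decomposition is invalid.

No — vertex c appears in no bag.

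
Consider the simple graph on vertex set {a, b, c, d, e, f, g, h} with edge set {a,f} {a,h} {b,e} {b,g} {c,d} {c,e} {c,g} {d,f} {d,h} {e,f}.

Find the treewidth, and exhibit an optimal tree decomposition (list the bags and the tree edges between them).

Each bag holds 3 vertices, so the decomposition has width 2, which upper-bounds the treewidth. The edges g–b–e–c–g form a cycle, so G is not a tree and its treewidth is at least 2. Combining the bounds, tw(G) = 2.

Treewidth 2.
One such decomposition:
Bags: B1 = {b, c, g}  B2 = {b, c, e}  B3 = {c, d, e}  B4 = {d, e, f}  B5 = {d, f, h}  B6 = {a, f, h}
Tree: B1–B2, B2–B3, B3–B4, B4–B5, B5–B6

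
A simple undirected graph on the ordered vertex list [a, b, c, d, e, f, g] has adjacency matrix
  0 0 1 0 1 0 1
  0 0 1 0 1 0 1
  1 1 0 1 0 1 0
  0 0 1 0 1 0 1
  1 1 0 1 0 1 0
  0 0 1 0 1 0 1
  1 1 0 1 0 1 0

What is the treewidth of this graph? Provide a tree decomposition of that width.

The largest bag has 4 vertices, giving width 3; this decomposition certifies tw(G) ≤ 3. For the lower bound: the 4 vertex sets {c,d}, {f,g}, {e}, {a} are disjoint, each induces a connected subgraph, and every pair is joined by at least one edge of G. Contracting each set to a single vertex therefore yields K_{4} as a minor, and since treewidth is minor-monotone, tw(G) ≥ tw(K_{4}) = 3. Combining the bounds, tw(G) = 3.

Treewidth 3.
Bags: B1 = {c, d, e, g}  B2 = {c, e, f, g}  B3 = {a, c, e, g}  B4 = {b, c, e, g}
Tree: B1–B2, B2–B3, B3–B4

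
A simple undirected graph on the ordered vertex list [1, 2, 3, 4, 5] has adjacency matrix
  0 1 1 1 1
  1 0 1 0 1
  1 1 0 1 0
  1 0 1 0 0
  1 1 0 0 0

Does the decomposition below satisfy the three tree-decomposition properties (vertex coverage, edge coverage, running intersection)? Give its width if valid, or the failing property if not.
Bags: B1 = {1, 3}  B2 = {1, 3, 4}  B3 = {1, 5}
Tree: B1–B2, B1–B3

No — vertex 2 appears in no bag.

A tree decomposition must satisfy three properties: every vertex lies in some bag; for every edge, both endpoints lie together in some bag; and for every vertex, the bags containing it form a connected subtree. Here vertex 2 appears in no bag, so the decomposition is invalid.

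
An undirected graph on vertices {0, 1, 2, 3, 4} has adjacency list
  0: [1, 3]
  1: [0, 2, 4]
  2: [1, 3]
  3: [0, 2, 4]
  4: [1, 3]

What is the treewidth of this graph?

2

A width-2 tree decomposition is:
Bags: B1 = {1, 3, 4}  B2 = {1, 2, 3}  B3 = {0, 1, 3}
Tree: B1–B2, B2–B3
Every bag has size at most 3, so the width is 3 − 1 = 2 and tw(G) ≤ 2. Since 4–3–2–1–4 is a cycle in G, G is not acyclic. Forests are exactly the graphs of treewidth ≤ 1, so tw(G) ≥ 2. Therefore the treewidth is 2.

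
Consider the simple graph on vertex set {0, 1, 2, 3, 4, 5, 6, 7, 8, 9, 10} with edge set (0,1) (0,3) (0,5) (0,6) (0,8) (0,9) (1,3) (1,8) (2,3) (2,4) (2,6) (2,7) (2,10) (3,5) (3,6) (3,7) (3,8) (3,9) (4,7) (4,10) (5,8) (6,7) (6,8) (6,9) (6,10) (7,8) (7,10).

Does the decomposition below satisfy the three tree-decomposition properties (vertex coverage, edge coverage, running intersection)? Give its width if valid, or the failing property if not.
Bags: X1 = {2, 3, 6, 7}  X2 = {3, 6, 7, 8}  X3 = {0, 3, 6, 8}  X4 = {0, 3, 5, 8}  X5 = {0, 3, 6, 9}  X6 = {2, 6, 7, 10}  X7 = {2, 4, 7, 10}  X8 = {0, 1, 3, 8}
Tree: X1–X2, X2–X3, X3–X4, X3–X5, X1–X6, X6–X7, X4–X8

Every vertex of G appears in some bag (union = {0, 1, 2, 3, 4, 5, 6, 7, 8, 9, 10}); every edge is covered by a bag; and for each vertex v the set of bags containing v is connected in the bag tree. The decomposition is therefore valid. The largest bag has 4 vertices, so the width is 3.

Yes; width 3.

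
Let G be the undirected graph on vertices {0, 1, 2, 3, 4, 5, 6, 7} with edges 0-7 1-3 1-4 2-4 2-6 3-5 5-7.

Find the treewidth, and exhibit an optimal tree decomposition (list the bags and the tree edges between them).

The largest bag has 2 vertices, giving width 1; this decomposition certifies tw(G) ≤ 1. Any graph with an edge has treewidth ≥ 1, and G has the edge 6–2. Combining the bounds, tw(G) = 1.

Treewidth 1.
One optimal decomposition is:
Bags: B1 = {2, 6}  B2 = {2, 4}  B3 = {1, 4}  B4 = {1, 3}  B5 = {3, 5}  B6 = {5, 7}  B7 = {0, 7}
Tree: B1–B2, B2–B3, B3–B4, B4–B5, B5–B6, B6–B7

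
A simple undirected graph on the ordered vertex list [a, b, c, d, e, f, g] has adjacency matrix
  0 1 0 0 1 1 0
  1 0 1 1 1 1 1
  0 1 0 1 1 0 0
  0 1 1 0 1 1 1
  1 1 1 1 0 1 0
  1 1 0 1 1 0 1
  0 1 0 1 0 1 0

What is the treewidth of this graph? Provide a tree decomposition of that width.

Treewidth 3.
Bags: B1 = {a, b, e, f}  B2 = {b, d, e, f}  B3 = {b, c, d, e}  B4 = {b, d, f, g}
Tree: B1–B2, B2–B3, B2–B4

Every bag has size at most 4, so the width is 4 − 1 = 3 and tw(G) ≤ 3. Conversely, {b, d, f, g} is a clique of size 4, and the vertices of any clique must share a bag in every tree decomposition; so some bag has ≥ 4 vertices and tw(G) ≥ 3. The upper and lower bounds meet at 3, so that is the treewidth.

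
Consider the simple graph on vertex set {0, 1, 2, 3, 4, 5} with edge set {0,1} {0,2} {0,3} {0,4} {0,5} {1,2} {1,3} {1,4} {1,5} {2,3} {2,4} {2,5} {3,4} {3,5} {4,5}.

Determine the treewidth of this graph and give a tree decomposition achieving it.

With just one bag of size 6, the width is 6 − 1 = 5, so tw(G) ≤ 5. On the other hand G contains the 6-clique {0, 1, 2, 3, 4, 5}. A clique must lie in a single bag of any decomposition, so no decomposition can have width below 5. Combining the bounds, tw(G) = 5.

Treewidth 5.
Bags: B1 = {0, 1, 2, 3, 4, 5}
Tree: (single bag)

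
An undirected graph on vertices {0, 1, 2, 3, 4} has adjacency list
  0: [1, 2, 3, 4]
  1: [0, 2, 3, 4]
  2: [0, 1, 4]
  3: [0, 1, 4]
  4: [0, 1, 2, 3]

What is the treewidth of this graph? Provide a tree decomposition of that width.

Treewidth 3.
One such decomposition:
Bags: B1 = {0, 1, 3, 4}  B2 = {0, 1, 2, 4}
Tree: B1–B2

The largest bag has 4 vertices, giving width 3; this decomposition certifies tw(G) ≤ 3. For the lower bound, the 4 vertices {0, 1, 2, 4} are pairwise adjacent, and any tree decomposition puts a clique entirely inside one bag — forcing width ≥ 3. The upper and lower bounds meet at 3, so that is the treewidth.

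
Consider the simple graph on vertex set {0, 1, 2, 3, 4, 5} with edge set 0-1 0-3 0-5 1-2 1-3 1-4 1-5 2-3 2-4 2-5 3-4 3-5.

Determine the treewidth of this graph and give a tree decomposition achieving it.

The largest bag has 4 vertices, giving width 3; this decomposition certifies tw(G) ≤ 3. Conversely, {0, 1, 3, 5} is a clique of size 4, and the vertices of any clique must share a bag in every tree decomposition; so some bag has ≥ 4 vertices and tw(G) ≥ 3. Therefore the treewidth is 3.

Treewidth 3.
Bags: B1 = {0, 1, 3, 5}  B2 = {1, 2, 3, 5}  B3 = {1, 2, 3, 4}
Tree: B1–B2, B2–B3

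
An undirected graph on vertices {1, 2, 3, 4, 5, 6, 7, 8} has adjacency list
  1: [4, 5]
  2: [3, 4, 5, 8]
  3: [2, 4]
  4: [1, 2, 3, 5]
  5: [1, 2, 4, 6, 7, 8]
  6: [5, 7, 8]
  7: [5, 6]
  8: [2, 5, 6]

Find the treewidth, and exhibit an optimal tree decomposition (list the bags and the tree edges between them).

Each bag holds 3 vertices, so the decomposition has width 2, which upper-bounds the treewidth. For the lower bound, the 3 vertices {2, 3, 4} are pairwise adjacent, and any tree decomposition puts a clique entirely inside one bag — forcing width ≥ 2. The upper and lower bounds meet at 2, so that is the treewidth.

Treewidth 2.
One optimal decomposition is:
Bags: B1 = {5, 6, 8}  B2 = {2, 5, 8}  B3 = {2, 4, 5}  B4 = {2, 3, 4}  B5 = {5, 6, 7}  B6 = {1, 4, 5}
Tree: B1–B2, B2–B3, B3–B4, B1–B5, B3–B6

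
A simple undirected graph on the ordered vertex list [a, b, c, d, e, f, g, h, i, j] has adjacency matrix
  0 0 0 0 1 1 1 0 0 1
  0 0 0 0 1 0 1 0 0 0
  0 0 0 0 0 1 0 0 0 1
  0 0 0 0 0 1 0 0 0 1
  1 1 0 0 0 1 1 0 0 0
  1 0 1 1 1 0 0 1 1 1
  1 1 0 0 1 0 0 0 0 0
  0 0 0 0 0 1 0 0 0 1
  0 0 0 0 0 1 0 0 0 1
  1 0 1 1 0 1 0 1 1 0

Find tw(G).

A width-2 tree decomposition is:
Bags: B1 = {f, h, j}  B2 = {d, f, j}  B3 = {f, i, j}  B4 = {a, f, j}  B5 = {a, e, f}  B6 = {c, f, j}  B7 = {a, e, g}  B8 = {b, e, g}
Tree: B1–B2, B1–B3, B2–B4, B4–B5, B4–B6, B5–B7, B7–B8
Every bag has size at most 3, so the width is 3 − 1 = 2 and tw(G) ≤ 2. On the other hand G contains the 3-clique {a, e, g}. A clique must lie in a single bag of any decomposition, so no decomposition can have width below 2. Therefore the treewidth is 2.

2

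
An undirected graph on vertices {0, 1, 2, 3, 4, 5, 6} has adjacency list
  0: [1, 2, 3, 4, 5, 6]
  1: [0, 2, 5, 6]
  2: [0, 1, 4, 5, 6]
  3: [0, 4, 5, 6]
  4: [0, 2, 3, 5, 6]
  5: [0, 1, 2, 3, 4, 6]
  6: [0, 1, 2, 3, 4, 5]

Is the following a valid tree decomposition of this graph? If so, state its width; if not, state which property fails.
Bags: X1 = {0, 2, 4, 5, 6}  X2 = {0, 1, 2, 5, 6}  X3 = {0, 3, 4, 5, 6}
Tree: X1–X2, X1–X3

Yes; width 4.

Every vertex of G appears in some bag (union = {0, 1, 2, 3, 4, 5, 6}); every edge is covered by a bag; and for each vertex v the set of bags containing v is connected in the bag tree. The decomposition is therefore valid. The largest bag has 5 vertices, so the width is 4.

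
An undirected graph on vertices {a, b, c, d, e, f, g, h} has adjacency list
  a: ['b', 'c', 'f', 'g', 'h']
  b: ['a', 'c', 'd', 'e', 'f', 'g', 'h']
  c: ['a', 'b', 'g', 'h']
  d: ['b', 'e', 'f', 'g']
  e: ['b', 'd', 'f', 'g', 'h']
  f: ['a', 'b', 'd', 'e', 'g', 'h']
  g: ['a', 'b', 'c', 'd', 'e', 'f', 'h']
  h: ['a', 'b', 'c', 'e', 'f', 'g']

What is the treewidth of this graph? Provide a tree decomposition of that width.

Every bag has size at most 5, so the width is 5 − 1 = 4 and tw(G) ≤ 4. Conversely, {a, b, c, g, h} is a clique of size 5, and the vertices of any clique must share a bag in every tree decomposition; so some bag has ≥ 5 vertices and tw(G) ≥ 4. Therefore the treewidth is 4.

Treewidth 4.
One optimal decomposition is:
Bags: B1 = {b, e, f, g, h}  B2 = {b, d, e, f, g}  B3 = {a, b, f, g, h}  B4 = {a, b, c, g, h}
Tree: B1–B2, B1–B3, B3–B4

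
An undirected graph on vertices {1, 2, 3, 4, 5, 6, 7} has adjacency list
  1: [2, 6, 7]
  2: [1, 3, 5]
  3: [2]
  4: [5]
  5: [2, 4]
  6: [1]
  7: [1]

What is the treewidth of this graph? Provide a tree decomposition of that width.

Treewidth 1.
Bags: B1 = {1, 6}  B2 = {1, 7}  B3 = {1, 2}  B4 = {2, 5}  B5 = {2, 3}  B6 = {4, 5}
Tree: B1–B2, B1–B3, B3–B4, B3–B5, B4–B6

Every bag has size at most 2, so the width is 2 − 1 = 1 and tw(G) ≤ 1. G has an edge, so its treewidth is at least 1. The upper and lower bounds meet at 1, so that is the treewidth.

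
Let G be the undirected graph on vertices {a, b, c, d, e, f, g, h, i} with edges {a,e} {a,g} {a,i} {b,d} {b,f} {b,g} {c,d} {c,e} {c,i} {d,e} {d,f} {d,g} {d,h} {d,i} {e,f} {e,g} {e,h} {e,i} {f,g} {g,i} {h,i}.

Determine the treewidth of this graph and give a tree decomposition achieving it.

Each bag holds 4 vertices, so the decomposition has width 3, which upper-bounds the treewidth. Conversely, {d, e, f, g} is a clique of size 4, and the vertices of any clique must share a bag in every tree decomposition; so some bag has ≥ 4 vertices and tw(G) ≥ 3. Therefore the treewidth is 3.

Treewidth 3.
One such decomposition:
Bags: B1 = {d, e, g, i}  B2 = {d, e, f, g}  B3 = {d, e, h, i}  B4 = {b, d, f, g}  B5 = {a, e, g, i}  B6 = {c, d, e, i}
Tree: B1–B2, B1–B3, B2–B4, B1–B5, B1–B6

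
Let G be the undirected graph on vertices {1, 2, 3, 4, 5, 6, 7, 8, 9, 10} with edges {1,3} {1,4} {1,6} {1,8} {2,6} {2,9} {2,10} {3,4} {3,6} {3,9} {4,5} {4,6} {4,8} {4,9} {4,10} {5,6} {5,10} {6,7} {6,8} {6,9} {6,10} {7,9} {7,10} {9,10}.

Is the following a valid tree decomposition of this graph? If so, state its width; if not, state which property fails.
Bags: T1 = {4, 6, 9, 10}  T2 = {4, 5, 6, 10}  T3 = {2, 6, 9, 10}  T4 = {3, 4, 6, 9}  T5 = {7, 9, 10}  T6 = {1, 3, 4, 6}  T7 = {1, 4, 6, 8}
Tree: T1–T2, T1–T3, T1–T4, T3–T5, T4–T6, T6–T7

No — edge (6,7) lies in no bag.

A tree decomposition must satisfy three properties: every vertex lies in some bag; for every edge, both endpoints lie together in some bag; and for every vertex, the bags containing it form a connected subtree. Here edge (6,7) lies in no bag, so the decomposition is invalid.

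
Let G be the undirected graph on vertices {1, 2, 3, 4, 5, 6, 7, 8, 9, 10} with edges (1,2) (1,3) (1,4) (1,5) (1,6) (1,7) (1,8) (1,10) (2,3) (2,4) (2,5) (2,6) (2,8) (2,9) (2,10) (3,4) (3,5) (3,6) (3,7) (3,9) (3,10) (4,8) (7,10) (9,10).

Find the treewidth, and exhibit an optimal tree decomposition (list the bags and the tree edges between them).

Treewidth 3.
One optimal decomposition is:
Bags: B1 = {2, 3, 9, 10}  B2 = {1, 2, 3, 10}  B3 = {1, 2, 3, 6}  B4 = {1, 2, 3, 5}  B5 = {1, 2, 3, 4}  B6 = {1, 2, 4, 8}  B7 = {1, 3, 7, 10}
Tree: B1–B2, B2–B3, B3–B4, B4–B5, B5–B6, B2–B7

The largest bag has 4 vertices, giving width 3; this decomposition certifies tw(G) ≤ 3. Conversely, {1, 2, 4, 8} is a clique of size 4, and the vertices of any clique must share a bag in every tree decomposition; so some bag has ≥ 4 vertices and tw(G) ≥ 3. Therefore the treewidth is 3.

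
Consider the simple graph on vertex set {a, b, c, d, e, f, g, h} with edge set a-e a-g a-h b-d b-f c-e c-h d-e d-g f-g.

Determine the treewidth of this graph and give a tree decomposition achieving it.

The largest bag has 3 vertices, giving width 2; this decomposition certifies tw(G) ≤ 2. For the lower bound, G contains the cycle f–b–d–g–f, so G is not a forest; only forests have treewidth ≤ 1, hence tw(G) ≥ 2. Hence tw(G) = 2 exactly.

Treewidth 2.
One optimal decomposition is:
Bags: B1 = {b, f, g}  B2 = {b, d, g}  B3 = {a, d, g}  B4 = {a, d, e}  B5 = {a, e, h}  B6 = {c, e, h}
Tree: B1–B2, B2–B3, B3–B4, B4–B5, B5–B6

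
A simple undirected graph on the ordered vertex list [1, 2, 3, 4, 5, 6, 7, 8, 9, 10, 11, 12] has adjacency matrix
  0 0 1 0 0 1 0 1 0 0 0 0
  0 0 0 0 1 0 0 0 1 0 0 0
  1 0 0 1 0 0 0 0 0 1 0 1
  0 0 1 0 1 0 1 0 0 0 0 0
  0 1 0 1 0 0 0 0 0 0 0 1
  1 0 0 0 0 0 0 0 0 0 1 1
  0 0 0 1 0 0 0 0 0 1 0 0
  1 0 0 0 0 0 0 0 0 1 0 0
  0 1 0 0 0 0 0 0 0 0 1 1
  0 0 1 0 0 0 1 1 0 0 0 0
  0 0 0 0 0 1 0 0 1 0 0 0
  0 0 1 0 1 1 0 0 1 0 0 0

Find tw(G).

3

A width-3 tree decomposition is:
Bags: B1 = {1, 7, 8, 10}  B2 = {1, 3, 7, 10}  B3 = {1, 3, 4, 7}  B4 = {1, 3, 4, 6}  B5 = {3, 4, 6, 12}  B6 = {4, 5, 6, 12}  B7 = {5, 6, 11, 12}  B8 = {5, 9, 11, 12}  B9 = {2, 5, 9, 11}
Tree: B1–B2, B2–B3, B3–B4, B4–B5, B5–B6, B6–B7, B7–B8, B8–B9
Each bag holds 4 vertices, so the decomposition has width 3, which upper-bounds the treewidth. For the lower bound: the 4 vertex sets {7,8,10}, {1}, {3}, {4,5,6,12} are disjoint, each induces a connected subgraph, and every pair is joined by at least one edge of G. Contracting each set to a single vertex therefore yields K_{4} as a minor, and since treewidth is minor-monotone, tw(G) ≥ tw(K_{4}) = 3. Hence tw(G) = 3 exactly.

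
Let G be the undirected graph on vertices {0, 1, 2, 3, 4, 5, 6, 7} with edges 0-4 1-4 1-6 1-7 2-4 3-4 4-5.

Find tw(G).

1

A width-1 tree decomposition is:
Bags: B1 = {2, 4}  B2 = {1, 4}  B3 = {3, 4}  B4 = {1, 7}  B5 = {0, 4}  B6 = {1, 6}  B7 = {4, 5}
Tree: B1–B2, B1–B3, B2–B4, B3–B5, B4–B6, B1–B7
Every bag has size at most 2, so the width is 2 − 1 = 1 and tw(G) ≤ 1. Since G has at least one edge (e.g. 4–2), it is not an edgeless graph, so tw(G) ≥ 1. Therefore the treewidth is 1.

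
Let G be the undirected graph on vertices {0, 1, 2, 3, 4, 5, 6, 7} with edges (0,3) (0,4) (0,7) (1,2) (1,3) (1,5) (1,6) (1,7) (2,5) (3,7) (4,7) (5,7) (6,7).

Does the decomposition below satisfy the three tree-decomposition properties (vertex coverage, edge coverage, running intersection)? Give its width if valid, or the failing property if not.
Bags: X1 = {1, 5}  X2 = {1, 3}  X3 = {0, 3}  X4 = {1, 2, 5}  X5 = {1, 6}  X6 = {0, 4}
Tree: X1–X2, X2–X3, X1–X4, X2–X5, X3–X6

A tree decomposition must satisfy three properties: every vertex lies in some bag; for every edge, both endpoints lie together in some bag; and for every vertex, the bags containing it form a connected subtree. Here vertex 7 appears in no bag, so the decomposition is invalid.

No — vertex 7 appears in no bag.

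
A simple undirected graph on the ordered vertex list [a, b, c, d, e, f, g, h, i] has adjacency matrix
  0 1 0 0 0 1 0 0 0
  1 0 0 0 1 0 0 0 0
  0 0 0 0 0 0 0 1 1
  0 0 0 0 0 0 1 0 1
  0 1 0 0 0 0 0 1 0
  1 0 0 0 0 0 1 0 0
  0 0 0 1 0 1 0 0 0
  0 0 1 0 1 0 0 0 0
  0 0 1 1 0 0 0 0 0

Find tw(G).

2

A width-2 tree decomposition is:
Bags: B1 = {a, b, e}  B2 = {a, e, h}  B3 = {a, c, h}  B4 = {a, c, i}  B5 = {a, d, i}  B6 = {a, d, g}  B7 = {a, f, g}
Tree: B1–B2, B2–B3, B3–B4, B4–B5, B5–B6, B6–B7
Each bag holds 3 vertices, so the decomposition has width 2, which upper-bounds the treewidth. The edges a–b–e–h–c–i–d–g–f–a form a cycle, so G is not a tree and its treewidth is at least 2. Hence tw(G) = 2 exactly.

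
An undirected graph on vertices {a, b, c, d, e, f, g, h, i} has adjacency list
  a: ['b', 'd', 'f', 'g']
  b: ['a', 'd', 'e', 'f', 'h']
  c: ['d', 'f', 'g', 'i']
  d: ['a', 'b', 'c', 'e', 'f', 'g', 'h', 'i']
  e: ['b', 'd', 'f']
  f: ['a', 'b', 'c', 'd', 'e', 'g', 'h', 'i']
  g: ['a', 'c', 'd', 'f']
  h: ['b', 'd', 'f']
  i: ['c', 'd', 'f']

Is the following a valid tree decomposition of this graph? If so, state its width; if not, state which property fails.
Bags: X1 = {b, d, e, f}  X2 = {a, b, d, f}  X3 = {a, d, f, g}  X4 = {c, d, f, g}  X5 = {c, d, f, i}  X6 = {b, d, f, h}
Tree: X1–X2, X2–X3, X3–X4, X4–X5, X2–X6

Yes; width 3.

Every vertex of G appears in some bag (union = {a, b, c, d, e, f, g, h, i}); every edge is covered by a bag; and for each vertex v the set of bags containing v is connected in the bag tree. The decomposition is therefore valid. The largest bag has 4 vertices, so the width is 3.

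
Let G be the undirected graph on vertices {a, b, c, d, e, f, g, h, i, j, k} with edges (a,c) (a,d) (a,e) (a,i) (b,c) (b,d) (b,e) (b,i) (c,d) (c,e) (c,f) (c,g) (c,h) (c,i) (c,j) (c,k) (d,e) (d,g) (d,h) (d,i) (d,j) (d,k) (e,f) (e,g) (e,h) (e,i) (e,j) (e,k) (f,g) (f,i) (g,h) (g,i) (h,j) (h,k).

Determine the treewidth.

4

A width-4 tree decomposition is:
Bags: B1 = {c, d, e, g, h}  B2 = {c, d, e, g, i}  B3 = {a, c, d, e, i}  B4 = {c, d, e, h, j}  B5 = {b, c, d, e, i}  B6 = {c, d, e, h, k}  B7 = {c, e, f, g, i}
Tree: B1–B2, B2–B3, B1–B4, B2–B5, B1–B6, B2–B7
Every bag has size at most 5, so the width is 5 − 1 = 4 and tw(G) ≤ 4. For the lower bound, the 5 vertices {c, d, e, g, h} are pairwise adjacent, and any tree decomposition puts a clique entirely inside one bag — forcing width ≥ 4. Hence tw(G) = 4 exactly.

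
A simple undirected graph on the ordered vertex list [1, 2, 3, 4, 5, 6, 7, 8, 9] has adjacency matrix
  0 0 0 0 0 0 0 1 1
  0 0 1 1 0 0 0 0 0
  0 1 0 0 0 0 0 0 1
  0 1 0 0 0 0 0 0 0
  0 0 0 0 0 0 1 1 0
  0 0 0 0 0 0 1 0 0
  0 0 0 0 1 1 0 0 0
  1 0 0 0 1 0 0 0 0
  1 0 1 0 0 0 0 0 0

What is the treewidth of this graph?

A width-1 tree decomposition is:
Bags: B1 = {6, 7}  B2 = {5, 7}  B3 = {5, 8}  B4 = {1, 8}  B5 = {1, 9}  B6 = {3, 9}  B7 = {2, 3}  B8 = {2, 4}
Tree: B1–B2, B2–B3, B3–B4, B4–B5, B5–B6, B6–B7, B7–B8
The largest bag has 2 vertices, giving width 1; this decomposition certifies tw(G) ≤ 1. Since G has at least one edge (e.g. 6–7), it is not an edgeless graph, so tw(G) ≥ 1. The upper and lower bounds meet at 1, so that is the treewidth.

1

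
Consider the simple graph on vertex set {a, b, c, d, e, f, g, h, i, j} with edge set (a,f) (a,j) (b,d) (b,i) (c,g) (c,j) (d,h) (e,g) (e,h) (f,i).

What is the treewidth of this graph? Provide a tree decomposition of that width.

Treewidth 2.
One such decomposition:
Bags: B1 = {a, c, j}  B2 = {a, c, g}  B3 = {a, e, g}  B4 = {a, e, h}  B5 = {a, d, h}  B6 = {a, b, d}  B7 = {a, b, i}  B8 = {a, f, i}
Tree: B1–B2, B2–B3, B3–B4, B4–B5, B5–B6, B6–B7, B7–B8

Every bag has size at most 3, so the width is 3 − 1 = 2 and tw(G) ≤ 2. Since a–j–c–g–e–h–d–b–i–f–a is a cycle in G, G is not acyclic. Forests are exactly the graphs of treewidth ≤ 1, so tw(G) ≥ 2. The upper and lower bounds meet at 2, so that is the treewidth.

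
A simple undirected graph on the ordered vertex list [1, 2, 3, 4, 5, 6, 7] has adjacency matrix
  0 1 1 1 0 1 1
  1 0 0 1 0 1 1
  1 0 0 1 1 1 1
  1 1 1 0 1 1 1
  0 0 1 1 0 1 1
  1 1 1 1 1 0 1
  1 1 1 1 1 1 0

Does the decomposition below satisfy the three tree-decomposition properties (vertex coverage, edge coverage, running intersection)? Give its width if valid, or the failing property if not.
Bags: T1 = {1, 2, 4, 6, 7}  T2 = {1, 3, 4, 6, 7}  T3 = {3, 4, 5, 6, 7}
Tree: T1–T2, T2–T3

Every vertex of G appears in some bag (union = {1, 2, 3, 4, 5, 6, 7}); every edge is covered by a bag; and for each vertex v the set of bags containing v is connected in the bag tree. The decomposition is therefore valid. The largest bag has 5 vertices, so the width is 4.

Yes; width 4.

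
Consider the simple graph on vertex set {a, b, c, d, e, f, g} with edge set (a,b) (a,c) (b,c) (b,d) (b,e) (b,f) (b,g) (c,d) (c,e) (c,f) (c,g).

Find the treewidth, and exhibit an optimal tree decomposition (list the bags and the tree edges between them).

Treewidth 2.
One optimal decomposition is:
Bags: B1 = {b, c, f}  B2 = {a, b, c}  B3 = {b, c, g}  B4 = {b, c, e}  B5 = {b, c, d}
Tree: B1–B2, B2–B3, B1–B4, B1–B5

The largest bag has 3 vertices, giving width 2; this decomposition certifies tw(G) ≤ 2. Conversely, {b, c, d} is a clique of size 3, and the vertices of any clique must share a bag in every tree decomposition; so some bag has ≥ 3 vertices and tw(G) ≥ 2. Therefore the treewidth is 2.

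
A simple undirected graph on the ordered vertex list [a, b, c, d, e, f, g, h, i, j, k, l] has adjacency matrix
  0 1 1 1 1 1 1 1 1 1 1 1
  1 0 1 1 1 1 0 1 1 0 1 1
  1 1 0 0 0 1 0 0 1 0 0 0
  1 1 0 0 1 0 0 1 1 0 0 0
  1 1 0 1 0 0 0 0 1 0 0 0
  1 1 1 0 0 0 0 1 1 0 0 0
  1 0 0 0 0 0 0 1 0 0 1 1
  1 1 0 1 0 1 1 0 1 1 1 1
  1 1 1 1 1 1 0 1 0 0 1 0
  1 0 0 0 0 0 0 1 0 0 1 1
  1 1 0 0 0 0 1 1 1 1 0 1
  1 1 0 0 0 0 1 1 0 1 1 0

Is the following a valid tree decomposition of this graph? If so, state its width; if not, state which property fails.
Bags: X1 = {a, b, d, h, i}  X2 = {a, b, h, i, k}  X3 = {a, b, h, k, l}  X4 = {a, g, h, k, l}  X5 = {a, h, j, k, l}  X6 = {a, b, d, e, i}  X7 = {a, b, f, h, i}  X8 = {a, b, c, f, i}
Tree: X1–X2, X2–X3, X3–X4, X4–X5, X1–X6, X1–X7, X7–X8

Vertex coverage: the bags together contain {a, b, c, d, e, f, g, h, i, j, k, l}, the full vertex set. Edge coverage: each edge of G has both endpoints in at least one bag. Running intersection: for every vertex, the bags containing it form a connected subtree. All three properties hold, so this is a valid tree decomposition of width max|bag| − 1 = 4, and hence tw(G) ≤ 4.

Yes; width 4.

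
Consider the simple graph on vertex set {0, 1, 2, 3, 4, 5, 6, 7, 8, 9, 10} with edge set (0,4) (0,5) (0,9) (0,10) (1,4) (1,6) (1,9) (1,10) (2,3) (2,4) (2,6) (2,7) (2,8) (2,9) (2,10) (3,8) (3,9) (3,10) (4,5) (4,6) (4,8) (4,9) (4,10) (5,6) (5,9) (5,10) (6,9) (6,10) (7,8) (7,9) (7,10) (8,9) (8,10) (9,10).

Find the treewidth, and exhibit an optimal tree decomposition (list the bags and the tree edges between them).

Every bag has size at most 5, so the width is 5 − 1 = 4 and tw(G) ≤ 4. Conversely, {2, 3, 8, 9, 10} is a clique of size 5, and the vertices of any clique must share a bag in every tree decomposition; so some bag has ≥ 5 vertices and tw(G) ≥ 4. Hence tw(G) = 4 exactly.

Treewidth 4.
One such decomposition:
Bags: B1 = {2, 4, 8, 9, 10}  B2 = {2, 7, 8, 9, 10}  B3 = {2, 4, 6, 9, 10}  B4 = {1, 4, 6, 9, 10}  B5 = {4, 5, 6, 9, 10}  B6 = {2, 3, 8, 9, 10}  B7 = {0, 4, 5, 9, 10}
Tree: B1–B2, B1–B3, B3–B4, B4–B5, B1–B6, B5–B7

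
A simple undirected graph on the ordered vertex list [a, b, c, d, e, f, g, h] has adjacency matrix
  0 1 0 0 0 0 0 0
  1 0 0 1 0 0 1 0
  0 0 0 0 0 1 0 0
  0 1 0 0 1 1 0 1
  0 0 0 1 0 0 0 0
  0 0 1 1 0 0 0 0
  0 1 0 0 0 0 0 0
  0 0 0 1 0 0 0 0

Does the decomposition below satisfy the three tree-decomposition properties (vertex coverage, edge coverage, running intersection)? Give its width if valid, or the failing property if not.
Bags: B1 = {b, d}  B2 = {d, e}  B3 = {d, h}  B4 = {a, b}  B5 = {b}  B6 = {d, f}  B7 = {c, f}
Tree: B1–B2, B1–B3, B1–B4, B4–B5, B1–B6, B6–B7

A tree decomposition must satisfy three properties: every vertex lies in some bag; for every edge, both endpoints lie together in some bag; and for every vertex, the bags containing it form a connected subtree. Here vertex g appears in no bag, so the decomposition is invalid.

No — vertex g appears in no bag.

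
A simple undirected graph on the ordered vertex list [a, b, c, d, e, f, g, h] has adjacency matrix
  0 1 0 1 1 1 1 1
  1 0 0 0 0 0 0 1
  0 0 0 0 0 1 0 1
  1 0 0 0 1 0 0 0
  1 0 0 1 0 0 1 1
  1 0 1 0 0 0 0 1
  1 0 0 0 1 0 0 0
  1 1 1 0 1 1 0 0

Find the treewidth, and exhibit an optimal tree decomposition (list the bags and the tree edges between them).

Treewidth 2.
Bags: B1 = {a, f, h}  B2 = {a, e, h}  B3 = {c, f, h}  B4 = {a, d, e}  B5 = {a, e, g}  B6 = {a, b, h}
Tree: B1–B2, B1–B3, B2–B4, B4–B5, B2–B6

Each bag holds 3 vertices, so the decomposition has width 2, which upper-bounds the treewidth. Conversely, {c, f, h} is a clique of size 3, and the vertices of any clique must share a bag in every tree decomposition; so some bag has ≥ 3 vertices and tw(G) ≥ 2. Hence tw(G) = 2 exactly.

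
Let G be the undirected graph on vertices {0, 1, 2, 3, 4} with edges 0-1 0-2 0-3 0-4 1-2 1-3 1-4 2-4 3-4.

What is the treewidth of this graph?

3

A width-3 tree decomposition is:
Bags: B1 = {0, 1, 2, 4}  B2 = {0, 1, 3, 4}
Tree: B1–B2
The largest bag has 4 vertices, giving width 3; this decomposition certifies tw(G) ≤ 3. Conversely, {0, 1, 2, 4} is a clique of size 4, and the vertices of any clique must share a bag in every tree decomposition; so some bag has ≥ 4 vertices and tw(G) ≥ 3. Hence tw(G) = 3 exactly.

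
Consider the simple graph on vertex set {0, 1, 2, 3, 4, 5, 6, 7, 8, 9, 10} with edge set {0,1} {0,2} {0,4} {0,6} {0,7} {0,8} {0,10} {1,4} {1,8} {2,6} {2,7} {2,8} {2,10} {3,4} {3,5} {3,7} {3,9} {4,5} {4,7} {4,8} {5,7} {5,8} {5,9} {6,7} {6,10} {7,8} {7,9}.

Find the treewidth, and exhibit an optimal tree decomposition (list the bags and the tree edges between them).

Every bag has size at most 4, so the width is 4 − 1 = 3 and tw(G) ≤ 3. For the lower bound, the 4 vertices {0, 1, 4, 8} are pairwise adjacent, and any tree decomposition puts a clique entirely inside one bag — forcing width ≥ 3. Hence tw(G) = 3 exactly.

Treewidth 3.
One such decomposition:
Bags: B1 = {0, 1, 4, 8}  B2 = {0, 4, 7, 8}  B3 = {0, 2, 7, 8}  B4 = {4, 5, 7, 8}  B5 = {0, 2, 6, 7}  B6 = {0, 2, 6, 10}  B7 = {3, 4, 5, 7}  B8 = {3, 5, 7, 9}
Tree: B1–B2, B2–B3, B2–B4, B3–B5, B5–B6, B4–B7, B7–B8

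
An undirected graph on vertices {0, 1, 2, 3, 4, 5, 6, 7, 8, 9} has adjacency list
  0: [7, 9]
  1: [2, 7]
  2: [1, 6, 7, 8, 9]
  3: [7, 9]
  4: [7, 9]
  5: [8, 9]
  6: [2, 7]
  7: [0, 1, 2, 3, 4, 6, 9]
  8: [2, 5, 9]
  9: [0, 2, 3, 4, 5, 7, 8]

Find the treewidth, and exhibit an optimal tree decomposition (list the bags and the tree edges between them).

The largest bag has 3 vertices, giving width 2; this decomposition certifies tw(G) ≤ 2. Conversely, {2, 8, 9} is a clique of size 3, and the vertices of any clique must share a bag in every tree decomposition; so some bag has ≥ 3 vertices and tw(G) ≥ 2. The upper and lower bounds meet at 2, so that is the treewidth.

Treewidth 2.
One such decomposition:
Bags: B1 = {2, 7, 9}  B2 = {2, 8, 9}  B3 = {3, 7, 9}  B4 = {5, 8, 9}  B5 = {4, 7, 9}  B6 = {0, 7, 9}  B7 = {1, 2, 7}  B8 = {2, 6, 7}
Tree: B1–B2, B1–B3, B2–B4, B1–B5, B5–B6, B1–B7, B1–B8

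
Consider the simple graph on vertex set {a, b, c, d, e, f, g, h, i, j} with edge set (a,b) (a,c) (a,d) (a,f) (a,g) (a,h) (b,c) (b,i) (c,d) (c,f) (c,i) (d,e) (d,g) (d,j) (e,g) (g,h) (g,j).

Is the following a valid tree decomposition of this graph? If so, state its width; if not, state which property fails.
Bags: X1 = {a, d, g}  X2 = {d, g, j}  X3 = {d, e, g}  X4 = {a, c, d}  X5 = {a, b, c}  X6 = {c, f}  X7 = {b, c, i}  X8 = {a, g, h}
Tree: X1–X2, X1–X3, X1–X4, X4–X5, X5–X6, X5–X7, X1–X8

No — edge (a,f) lies in no bag.

A tree decomposition must satisfy three properties: every vertex lies in some bag; for every edge, both endpoints lie together in some bag; and for every vertex, the bags containing it form a connected subtree. Here edge (a,f) lies in no bag, so the decomposition is invalid.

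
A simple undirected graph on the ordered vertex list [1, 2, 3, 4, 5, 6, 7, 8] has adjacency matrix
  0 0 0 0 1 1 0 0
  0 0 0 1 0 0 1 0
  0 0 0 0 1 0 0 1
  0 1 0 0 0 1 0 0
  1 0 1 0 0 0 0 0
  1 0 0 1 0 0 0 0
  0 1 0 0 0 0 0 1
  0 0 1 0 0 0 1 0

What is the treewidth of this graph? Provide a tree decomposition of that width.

Treewidth 2.
One optimal decomposition is:
Bags: B1 = {3, 5, 8}  B2 = {5, 7, 8}  B3 = {2, 5, 7}  B4 = {2, 4, 5}  B5 = {4, 5, 6}  B6 = {1, 5, 6}
Tree: B1–B2, B2–B3, B3–B4, B4–B5, B5–B6

The largest bag has 3 vertices, giving width 2; this decomposition certifies tw(G) ≤ 2. The edges 5–3–8–7–2–4–6–1–5 form a cycle, so G is not a tree and its treewidth is at least 2. Therefore the treewidth is 2.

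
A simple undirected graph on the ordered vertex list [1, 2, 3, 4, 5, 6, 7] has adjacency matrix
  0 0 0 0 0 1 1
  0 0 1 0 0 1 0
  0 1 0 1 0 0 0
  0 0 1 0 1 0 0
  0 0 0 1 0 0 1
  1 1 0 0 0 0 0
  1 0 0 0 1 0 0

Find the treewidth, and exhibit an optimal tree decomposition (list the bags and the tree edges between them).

Every bag has size at most 3, so the width is 3 − 1 = 2 and tw(G) ≤ 2. The edges 2–6–1–7–5–4–3–2 form a cycle, so G is not a tree and its treewidth is at least 2. Hence tw(G) = 2 exactly.

Treewidth 2.
Bags: B1 = {1, 2, 6}  B2 = {1, 2, 7}  B3 = {2, 5, 7}  B4 = {2, 4, 5}  B5 = {2, 3, 4}
Tree: B1–B2, B2–B3, B3–B4, B4–B5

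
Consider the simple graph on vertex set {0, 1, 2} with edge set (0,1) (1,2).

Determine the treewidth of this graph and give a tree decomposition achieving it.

Treewidth 1.
One optimal decomposition is:
Bags: B1 = {0, 1}  B2 = {1, 2}
Tree: B1–B2

Every bag has size at most 2, so the width is 2 − 1 = 1 and tw(G) ≤ 1. Any graph with an edge has treewidth ≥ 1, and G has the edge 1–0. Therefore the treewidth is 1.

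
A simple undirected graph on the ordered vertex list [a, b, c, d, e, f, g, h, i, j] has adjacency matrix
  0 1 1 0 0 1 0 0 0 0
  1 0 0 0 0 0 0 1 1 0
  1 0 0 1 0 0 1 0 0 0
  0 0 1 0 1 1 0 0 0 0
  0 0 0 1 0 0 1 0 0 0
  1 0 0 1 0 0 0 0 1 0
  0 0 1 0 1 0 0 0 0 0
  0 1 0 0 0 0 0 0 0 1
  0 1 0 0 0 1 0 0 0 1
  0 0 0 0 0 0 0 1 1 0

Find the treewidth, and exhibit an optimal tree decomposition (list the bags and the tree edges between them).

Each bag holds 3 vertices, so the decomposition has width 2, which upper-bounds the treewidth. For the lower bound, G contains the cycle h–j–i–b–h, so G is not a forest; only forests have treewidth ≤ 1, hence tw(G) ≥ 2. The upper and lower bounds meet at 2, so that is the treewidth.

Treewidth 2.
Bags: B1 = {b, h, j}  B2 = {b, i, j}  B3 = {a, b, i}  B4 = {a, f, i}  B5 = {a, c, f}  B6 = {c, d, f}  B7 = {c, d, g}  B8 = {d, e, g}
Tree: B1–B2, B2–B3, B3–B4, B4–B5, B5–B6, B6–B7, B7–B8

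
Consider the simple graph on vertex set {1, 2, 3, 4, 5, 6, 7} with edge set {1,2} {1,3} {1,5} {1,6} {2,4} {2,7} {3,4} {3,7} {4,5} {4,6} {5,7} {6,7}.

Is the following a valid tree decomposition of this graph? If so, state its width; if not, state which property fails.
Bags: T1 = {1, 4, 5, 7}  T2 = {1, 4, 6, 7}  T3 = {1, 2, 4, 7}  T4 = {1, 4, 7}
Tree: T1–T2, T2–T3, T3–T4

A tree decomposition must satisfy three properties: every vertex lies in some bag; for every edge, both endpoints lie together in some bag; and for every vertex, the bags containing it form a connected subtree. Here vertex 3 appears in no bag, so the decomposition is invalid.

No — vertex 3 appears in no bag.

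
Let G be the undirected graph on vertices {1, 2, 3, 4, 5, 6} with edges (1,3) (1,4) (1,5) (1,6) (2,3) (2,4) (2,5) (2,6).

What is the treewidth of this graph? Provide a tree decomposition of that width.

Treewidth 2.
Bags: B1 = {1, 2, 4}  B2 = {1, 2, 3}  B3 = {1, 2, 5}  B4 = {1, 2, 6}
Tree: B1–B2, B2–B3, B3–B4

Each bag holds 3 vertices, so the decomposition has width 2, which upper-bounds the treewidth. The edges 4–2–3–1–4 form a cycle, so G is not a tree and its treewidth is at least 2. Combining the bounds, tw(G) = 2.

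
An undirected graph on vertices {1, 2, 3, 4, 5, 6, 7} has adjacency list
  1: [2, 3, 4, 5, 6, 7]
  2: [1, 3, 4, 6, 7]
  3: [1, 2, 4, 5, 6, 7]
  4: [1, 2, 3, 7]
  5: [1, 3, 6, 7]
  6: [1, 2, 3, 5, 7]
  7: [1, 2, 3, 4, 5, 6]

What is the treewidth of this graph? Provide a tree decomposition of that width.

Each bag holds 5 vertices, so the decomposition has width 4, which upper-bounds the treewidth. Conversely, {1, 2, 3, 4, 7} is a clique of size 5, and the vertices of any clique must share a bag in every tree decomposition; so some bag has ≥ 5 vertices and tw(G) ≥ 4. The upper and lower bounds meet at 4, so that is the treewidth.

Treewidth 4.
Bags: B1 = {1, 2, 3, 4, 7}  B2 = {1, 2, 3, 6, 7}  B3 = {1, 3, 5, 6, 7}
Tree: B1–B2, B2–B3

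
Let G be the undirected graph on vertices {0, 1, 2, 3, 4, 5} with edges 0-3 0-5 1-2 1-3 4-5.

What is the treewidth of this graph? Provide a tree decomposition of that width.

The largest bag has 2 vertices, giving width 1; this decomposition certifies tw(G) ≤ 1. Any graph with an edge has treewidth ≥ 1, and G has the edge 2–1. Therefore the treewidth is 1.

Treewidth 1.
One optimal decomposition is:
Bags: B1 = {1, 2}  B2 = {1, 3}  B3 = {0, 3}  B4 = {0, 5}  B5 = {4, 5}
Tree: B1–B2, B2–B3, B3–B4, B4–B5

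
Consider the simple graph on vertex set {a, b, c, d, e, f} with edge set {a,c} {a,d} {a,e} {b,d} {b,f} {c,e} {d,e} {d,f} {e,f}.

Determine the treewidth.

A width-2 tree decomposition is:
Bags: B1 = {b, d, f}  B2 = {d, e, f}  B3 = {a, d, e}  B4 = {a, c, e}
Tree: B1–B2, B2–B3, B3–B4
Every bag has size at most 3, so the width is 3 − 1 = 2 and tw(G) ≤ 2. Conversely, {a, d, e} is a clique of size 3, and the vertices of any clique must share a bag in every tree decomposition; so some bag has ≥ 3 vertices and tw(G) ≥ 2. Combining the bounds, tw(G) = 2.

2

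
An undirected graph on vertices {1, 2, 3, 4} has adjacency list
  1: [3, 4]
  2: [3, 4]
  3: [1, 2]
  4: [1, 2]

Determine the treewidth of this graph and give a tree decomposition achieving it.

The largest bag has 3 vertices, giving width 2; this decomposition certifies tw(G) ≤ 2. The edges 3–2–4–1–3 form a cycle, so G is not a tree and its treewidth is at least 2. Hence tw(G) = 2 exactly.

Treewidth 2.
One optimal decomposition is:
Bags: B1 = {2, 3, 4}  B2 = {1, 3, 4}
Tree: B1–B2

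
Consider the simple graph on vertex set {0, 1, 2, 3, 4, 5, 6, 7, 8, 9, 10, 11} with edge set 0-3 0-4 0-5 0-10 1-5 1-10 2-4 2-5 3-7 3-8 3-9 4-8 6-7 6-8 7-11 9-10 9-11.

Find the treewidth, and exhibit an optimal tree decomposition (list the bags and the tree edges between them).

Each bag holds 4 vertices, so the decomposition has width 3, which upper-bounds the treewidth. For the lower bound: the 4 vertex sets {6,7,11}, {8}, {3}, {0,4,9,10} are disjoint, each induces a connected subgraph, and every pair is joined by at least one edge of G. Contracting each set to a single vertex therefore yields K_{4} as a minor, and since treewidth is minor-monotone, tw(G) ≥ tw(K_{4}) = 3. Therefore the treewidth is 3.

Treewidth 3.
Bags: B1 = {6, 7, 8, 11}  B2 = {3, 7, 8, 11}  B3 = {3, 8, 9, 11}  B4 = {3, 4, 8, 9}  B5 = {0, 3, 4, 9}  B6 = {0, 4, 9, 10}  B7 = {0, 2, 4, 10}  B8 = {0, 2, 5, 10}  B9 = {1, 2, 5, 10}
Tree: B1–B2, B2–B3, B3–B4, B4–B5, B5–B6, B6–B7, B7–B8, B8–B9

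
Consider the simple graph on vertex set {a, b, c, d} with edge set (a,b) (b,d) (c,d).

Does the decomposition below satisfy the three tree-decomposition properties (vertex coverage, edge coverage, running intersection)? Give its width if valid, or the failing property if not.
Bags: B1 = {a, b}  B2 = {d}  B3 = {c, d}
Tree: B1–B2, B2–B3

No — edge (b,d) lies in no bag.

A tree decomposition must satisfy three properties: every vertex lies in some bag; for every edge, both endpoints lie together in some bag; and for every vertex, the bags containing it form a connected subtree. Here edge (b,d) lies in no bag, so the decomposition is invalid.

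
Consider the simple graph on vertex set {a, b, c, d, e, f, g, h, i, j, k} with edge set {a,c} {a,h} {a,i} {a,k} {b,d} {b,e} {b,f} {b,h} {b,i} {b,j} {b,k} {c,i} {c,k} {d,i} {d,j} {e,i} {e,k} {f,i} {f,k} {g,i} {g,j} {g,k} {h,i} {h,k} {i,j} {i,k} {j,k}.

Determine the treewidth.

A width-3 tree decomposition is:
Bags: B1 = {b, d, i, j}  B2 = {b, i, j, k}  B3 = {g, i, j, k}  B4 = {b, h, i, k}  B5 = {a, h, i, k}  B6 = {b, f, i, k}  B7 = {a, c, i, k}  B8 = {b, e, i, k}
Tree: B1–B2, B2–B3, B2–B4, B4–B5, B2–B6, B5–B7, B6–B8
Each bag holds 4 vertices, so the decomposition has width 3, which upper-bounds the treewidth. For the lower bound, the 4 vertices {b, d, i, j} are pairwise adjacent, and any tree decomposition puts a clique entirely inside one bag — forcing width ≥ 3. Therefore the treewidth is 3.

3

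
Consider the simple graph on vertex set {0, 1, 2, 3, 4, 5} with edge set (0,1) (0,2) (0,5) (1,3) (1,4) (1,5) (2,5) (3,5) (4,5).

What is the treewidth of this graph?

A width-2 tree decomposition is:
Bags: B1 = {1, 3, 5}  B2 = {1, 4, 5}  B3 = {0, 1, 5}  B4 = {0, 2, 5}
Tree: B1–B2, B1–B3, B3–B4
Every bag has size at most 3, so the width is 3 − 1 = 2 and tw(G) ≤ 2. On the other hand G contains the 3-clique {0, 1, 5}. A clique must lie in a single bag of any decomposition, so no decomposition can have width below 2. Therefore the treewidth is 2.

2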